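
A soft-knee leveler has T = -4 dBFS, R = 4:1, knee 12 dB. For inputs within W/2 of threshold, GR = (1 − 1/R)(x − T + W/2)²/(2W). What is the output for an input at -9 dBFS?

-9.03125 dBFS

x − T + W/2 = -9 − (-4) + 6 = 1.
GR = (1 − 1/4) × 1² / 24 = 0.75 × 1 / 24 = 0.03125 dB.
Output = -9 − 0.03125 = -9.03125 dBFS.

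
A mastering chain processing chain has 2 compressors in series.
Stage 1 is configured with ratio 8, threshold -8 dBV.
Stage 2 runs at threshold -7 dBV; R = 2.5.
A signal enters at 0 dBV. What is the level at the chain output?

Stage 1: 0 dBV is 8 dB over -8 dBV; at 8:1 that becomes 1 dB over, giving -7 dBV.
Stage 2: -7 dBV ≤ -7 dBV, so stage 2 doesn't engage; output -7 dBV.

-7 dBV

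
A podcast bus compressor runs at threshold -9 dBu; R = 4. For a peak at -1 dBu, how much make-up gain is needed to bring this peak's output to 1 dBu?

Overshoot 8 dB → 8/4 = 2 dB after compression, so the compressed level is -9 + 2 = -7 dBu.
Make-up = target − compressed = 1 − (-7) = 8 dB.

8 dB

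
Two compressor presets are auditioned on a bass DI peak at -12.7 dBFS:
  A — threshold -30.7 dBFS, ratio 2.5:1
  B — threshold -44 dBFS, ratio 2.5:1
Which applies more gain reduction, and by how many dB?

B, by 7.98 dB

A: 18 dB over, compressed to 7.2 dB over, so 10.8 dB of GR.
B: 31.3 dB over, compressed to 12.52 dB over, so 18.78 dB of GR.
B reduces 7.98 dB more.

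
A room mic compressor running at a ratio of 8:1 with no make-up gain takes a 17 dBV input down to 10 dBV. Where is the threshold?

9 dBV

Let T be the threshold. Output overshoot = (input overshoot)/R, so 10 − T = (17 − T)/8.
8·(10 − T) = 17 − T → 7·T = 80 − 17 = 63.
T = 63/7 = 9 dBV.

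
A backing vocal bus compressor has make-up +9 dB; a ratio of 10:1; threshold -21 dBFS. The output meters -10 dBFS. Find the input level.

Before make-up, the level was -10 − 9 = -19 dBFS.
That's 2 dB above the -21 dBFS threshold.
Input overshoot = R × output overshoot = 20 dB → input = -21 + 20 = -1 dBFS.

-1 dBFS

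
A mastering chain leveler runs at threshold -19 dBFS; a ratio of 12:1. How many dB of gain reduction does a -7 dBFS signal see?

The signal is 12 dB above threshold.
At 12:1, output sits 12/12 = 1 dB above threshold.
GR = overshoot in − overshoot out = 12 − 1 = 11 dB.

11 dB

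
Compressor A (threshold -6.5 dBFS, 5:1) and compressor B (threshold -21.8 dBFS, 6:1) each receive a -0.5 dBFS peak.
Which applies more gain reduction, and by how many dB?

B, by 12.95 dB

A: GR = 6 − 6/5 = 4.8 dB.
B: GR = 21.3 − 21.3/6 = 17.75 dB.
B applies 12.95 dB more gain reduction.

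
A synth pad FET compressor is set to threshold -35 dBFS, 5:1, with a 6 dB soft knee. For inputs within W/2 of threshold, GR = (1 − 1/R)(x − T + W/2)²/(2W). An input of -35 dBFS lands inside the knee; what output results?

x − T + W/2 = -35 − (-35) + 3 = 3.
GR = (1 − 1/5) × 3² / 12 = 0.8 × 9 / 12 = 0.6 dB.
Output = -35 − 0.6 = -35.6 dBFS.

-35.6 dBFS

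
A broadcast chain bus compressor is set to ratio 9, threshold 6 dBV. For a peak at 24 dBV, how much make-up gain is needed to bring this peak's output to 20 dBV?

12 dB

Without make-up, output = threshold + overshoot/9 = 6 + 2 = 8 dBV.
Gap to target: 12 dB.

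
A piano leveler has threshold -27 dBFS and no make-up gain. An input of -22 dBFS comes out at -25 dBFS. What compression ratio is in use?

2.5:1

Input overshoot = -22 − (-27) = 5 dB; output overshoot = -25 − (-27) = 2 dB.
Ratio = 5 / 2 = 2.5.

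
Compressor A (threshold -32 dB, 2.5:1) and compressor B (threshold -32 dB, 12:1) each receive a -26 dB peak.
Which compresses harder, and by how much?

B, by 1.9 dB

A: overshoot 6 dB → output overshoot 2.4 dB → GR 3.6 dB.
B: overshoot 6 dB → output overshoot 0.5 dB → GR 5.5 dB.
B applies 1.9 dB more gain reduction.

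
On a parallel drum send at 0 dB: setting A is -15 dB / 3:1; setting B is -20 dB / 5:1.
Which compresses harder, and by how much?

A: 15 dB over, compressed to 5 dB over, so 10 dB of GR.
B: 20 dB over, compressed to 4 dB over, so 16 dB of GR.
B reduces 6 dB more.

B, by 6 dB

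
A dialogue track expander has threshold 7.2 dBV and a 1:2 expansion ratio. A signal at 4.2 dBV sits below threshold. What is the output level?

The input is 3 dB below the 7.2 dBV threshold.
A 1:2 expander multiplies undershoot by 2: 3 × 2 = 6 dB below threshold.
Output = 7.2 − 6 = 1.2 dBV.

1.2 dBV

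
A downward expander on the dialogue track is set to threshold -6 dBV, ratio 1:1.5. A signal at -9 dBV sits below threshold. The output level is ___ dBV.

Undershoot = (-6) − (-9) = 3 dB.
At 1:1.5, that expands to 4.5 dB under threshold.
Output = -6 − 4.5 = -10.5 dBV.

-10.5 dBV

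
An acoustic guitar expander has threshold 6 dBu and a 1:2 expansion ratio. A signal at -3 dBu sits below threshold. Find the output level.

-12 dBu

Below threshold, a 1:2 expander applies gain = (2−1)×(T − x) of attenuation.
(2−1) × 9 = 9 dB, so output = -3 − 9 = -12 dBu.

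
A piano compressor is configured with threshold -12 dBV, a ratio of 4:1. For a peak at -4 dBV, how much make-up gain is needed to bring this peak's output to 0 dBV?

10 dB

Without make-up, output = threshold + overshoot/4 = -12 + 2 = -10 dBV.
Gap to target: 10 dB.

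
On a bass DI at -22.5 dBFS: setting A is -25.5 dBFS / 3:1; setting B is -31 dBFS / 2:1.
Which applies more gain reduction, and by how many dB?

B, by 2.25 dB

A: 3 dB over, compressed to 1 dB over, so 2 dB of GR.
B: 8.5 dB over, compressed to 4.25 dB over, so 4.25 dB of GR.
B applies 2.25 dB more gain reduction.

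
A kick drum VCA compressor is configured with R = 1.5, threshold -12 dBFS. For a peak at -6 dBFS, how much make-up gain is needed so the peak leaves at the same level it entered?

Without make-up, output = threshold + overshoot/1.5 = -12 + 4 = -8 dBFS.
Gap to target: 2 dB.

2 dB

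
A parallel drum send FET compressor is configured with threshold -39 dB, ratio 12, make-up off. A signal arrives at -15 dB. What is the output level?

Overshoot: -15 − (-39) = 24 dB.
The 24 dB excess becomes 2 dB after 12:1 reduction.
Output = -39 + 2 = -37 dB.

-37 dB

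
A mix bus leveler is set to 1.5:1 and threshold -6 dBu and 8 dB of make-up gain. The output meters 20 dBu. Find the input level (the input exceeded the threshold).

21 dBu

Before make-up, the level was 20 − 8 = 12 dBu.
That's 18 dB above the -6 dBu threshold.
Input overshoot = R × output overshoot = 27 dB → input = -6 + 27 = 21 dBu.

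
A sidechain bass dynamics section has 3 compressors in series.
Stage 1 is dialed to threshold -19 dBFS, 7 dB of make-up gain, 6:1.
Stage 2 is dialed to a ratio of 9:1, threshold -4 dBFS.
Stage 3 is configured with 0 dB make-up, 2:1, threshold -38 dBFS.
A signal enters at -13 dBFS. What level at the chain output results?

-24.5 dBFS

Stage 1: 6 dB above -19 dBFS, reduced 6:1 to 1 dB above → -18 dBFS; +7 dB make-up → -11 dBFS.
Stage 2: below threshold (-11 ≤ -4); passes unchanged; output -11 dBFS.
Stage 3: 27 dB above -38 dBFS, reduced 2:1 to 13.5 dB above → -24.5 dBFS.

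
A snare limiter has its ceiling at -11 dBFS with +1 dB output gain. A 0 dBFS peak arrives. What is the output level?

-10 dBFS

A brickwall limiter is an ∞:1 compressor: any input above the ceiling is clamped to -11 dBFS.
Output gain then adds 1 dB: -11 + 1 = -10 dBFS.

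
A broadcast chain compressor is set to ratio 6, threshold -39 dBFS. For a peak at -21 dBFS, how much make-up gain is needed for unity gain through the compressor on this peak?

15 dB

Without make-up, output = threshold + overshoot/6 = -39 + 3 = -36 dBFS.
Gap to target: 15 dB.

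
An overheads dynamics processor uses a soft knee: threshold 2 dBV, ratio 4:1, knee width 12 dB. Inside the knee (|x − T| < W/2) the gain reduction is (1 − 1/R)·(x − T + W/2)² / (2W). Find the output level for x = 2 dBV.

x − T + W/2 = 2 − 2 + 6 = 6.
GR = (1 − 1/4) × 6² / 24 = 0.75 × 36 / 24 = 1.125 dB.
Output = 2 − 1.125 = 0.875 dBV.

0.875 dBV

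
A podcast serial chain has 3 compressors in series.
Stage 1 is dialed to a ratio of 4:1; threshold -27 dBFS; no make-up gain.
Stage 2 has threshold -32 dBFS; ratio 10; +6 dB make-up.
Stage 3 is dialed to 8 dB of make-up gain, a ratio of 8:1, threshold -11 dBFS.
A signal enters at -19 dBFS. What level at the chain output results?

-17.3 dBFS

Stage 1: -19 dBFS is 8 dB over -27 dBFS; at 4:1 that becomes 2 dB over, giving -25 dBFS.
Stage 2: -25 dBFS is 7 dB over -32 dBFS; at 10:1 that becomes 0.7 dB over, giving -31.3 dBFS; +6 dB make-up → -25.3 dBFS.
Stage 3: below threshold (-25.3 ≤ -11); passes unchanged; make-up brings it to -17.3 dBFS.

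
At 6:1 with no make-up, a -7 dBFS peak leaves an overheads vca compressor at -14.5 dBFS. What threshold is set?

-16 dBFS

Input is 9 dB above T (since output overshoot × R = input overshoot: (-14.5 − T)·6 = -7 − T gives T = -16 dBFS).
Check: -16 + (-7 − (-16))/6 = -16 + 1.5 = -14.5 dBFS. ✓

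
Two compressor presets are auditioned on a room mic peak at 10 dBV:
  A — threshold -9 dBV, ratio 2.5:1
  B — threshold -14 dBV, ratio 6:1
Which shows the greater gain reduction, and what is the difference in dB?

A: 19 dB over, compressed to 7.6 dB over, so 11.4 dB of GR.
B: 24 dB over, compressed to 4 dB over, so 20 dB of GR.
B applies 8.6 dB more gain reduction.

B, by 8.6 dB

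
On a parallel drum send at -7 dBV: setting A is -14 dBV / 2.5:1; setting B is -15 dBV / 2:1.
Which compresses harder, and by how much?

A, by 0.2 dB

A: GR = 7 − 7/2.5 = 4.2 dB.
B: GR = 8 − 8/2 = 4 dB.
A applies 0.2 dB more gain reduction.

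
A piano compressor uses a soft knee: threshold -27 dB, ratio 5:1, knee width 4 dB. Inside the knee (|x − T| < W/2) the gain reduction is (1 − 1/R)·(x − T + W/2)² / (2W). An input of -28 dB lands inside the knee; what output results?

x − T + W/2 = -28 − (-27) + 2 = 1.
GR = (1 − 1/5) × 1² / 8 = 0.8 × 1 / 8 = 0.1 dB.
Output = -28 − 0.1 = -28.1 dB.

-28.1 dB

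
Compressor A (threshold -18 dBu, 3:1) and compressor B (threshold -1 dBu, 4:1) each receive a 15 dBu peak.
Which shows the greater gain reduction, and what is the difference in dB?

A, by 10 dB

A: 33 dB over, compressed to 11 dB over, so 22 dB of GR.
B: 16 dB over, compressed to 4 dB over, so 12 dB of GR.
A reduces 10 dB more.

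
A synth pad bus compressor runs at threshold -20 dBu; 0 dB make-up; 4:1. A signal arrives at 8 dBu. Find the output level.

-13 dBu

8 dBu sits 28 dB over threshold.
4:1 compression reduces that to 28/4 = 7 dB over.
That puts the output at -13 dBu.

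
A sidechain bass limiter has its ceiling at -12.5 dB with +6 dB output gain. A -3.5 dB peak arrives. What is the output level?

-6.5 dB

The limiter clamps the peak to its -12.5 dB ceiling.
Output gain then adds 6 dB: -12.5 + 6 = -6.5 dB.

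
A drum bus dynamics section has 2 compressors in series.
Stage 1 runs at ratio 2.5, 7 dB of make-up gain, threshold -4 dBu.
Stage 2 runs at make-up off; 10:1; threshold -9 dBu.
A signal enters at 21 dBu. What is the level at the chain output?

-6.8 dBu

Stage 1: 21 dBu is 25 dB over -4 dBu; at 2.5:1 that becomes 10 dB over, giving 6 dBu; +7 dB make-up → 13 dBu.
Stage 2: 22 dB above -9 dBu, reduced 10:1 to 2.2 dB above → -6.8 dBu.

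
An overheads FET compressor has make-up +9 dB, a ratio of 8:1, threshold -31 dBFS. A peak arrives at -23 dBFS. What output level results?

Overshoot: -23 − (-31) = 8 dB.
At 8:1 the overshoot is divided by 8, leaving 1 dB above threshold.
That puts the output at -30 dBFS; make-up adds 9 dB, giving -21 dBFS.

-21 dBFS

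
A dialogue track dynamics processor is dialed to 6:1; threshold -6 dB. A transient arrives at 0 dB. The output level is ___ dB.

-5 dB

The input is 6 dB above the -6 dB threshold.
6:1 compression reduces that to 6/6 = 1 dB over.
So the level is -6 + 1 = -5 dB.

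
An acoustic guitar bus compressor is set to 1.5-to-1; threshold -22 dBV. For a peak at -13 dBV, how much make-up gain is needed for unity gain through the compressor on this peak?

3 dB

Without make-up, output = threshold + overshoot/1.5 = -22 + 6 = -16 dBV.
Gap to target: 3 dB.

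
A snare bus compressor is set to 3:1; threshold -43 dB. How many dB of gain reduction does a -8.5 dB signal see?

Overshoot = -8.5 − (-43) = 34.5 dB.
A 3:1 ratio leaves 11.5 dB of that excess.
Gain reduction = 34.5 − 11.5 = 23 dB.

23 dB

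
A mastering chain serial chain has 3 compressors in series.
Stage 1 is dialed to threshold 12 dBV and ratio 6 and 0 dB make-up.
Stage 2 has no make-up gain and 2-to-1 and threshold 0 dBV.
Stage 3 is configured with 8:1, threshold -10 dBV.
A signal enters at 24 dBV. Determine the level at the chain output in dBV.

-7.875 dBV

Stage 1: overshoot 12 dB → 12/6 = 2 dB → 14 dBV.
Stage 2: 14 dB above 0 dBV, reduced 2:1 to 7 dB above → 7 dBV.
Stage 3: 17 dB above -10 dBV, reduced 8:1 to 2.125 dB above → -7.875 dBV.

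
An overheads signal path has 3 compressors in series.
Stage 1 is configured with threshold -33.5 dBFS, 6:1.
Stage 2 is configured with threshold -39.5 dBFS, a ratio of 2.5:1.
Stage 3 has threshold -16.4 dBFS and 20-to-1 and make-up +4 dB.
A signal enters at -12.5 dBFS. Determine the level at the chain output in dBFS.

-31.7 dBFS

Stage 1: overshoot 21 dB → 21/6 = 3.5 dB → -30 dBFS.
Stage 2: overshoot 9.5 dB → 9.5/2.5 = 3.8 dB → -35.7 dBFS.
Stage 3: -35.7 dBFS ≤ -16.4 dBFS, so stage 3 doesn't engage; make-up brings it to -31.7 dBFS.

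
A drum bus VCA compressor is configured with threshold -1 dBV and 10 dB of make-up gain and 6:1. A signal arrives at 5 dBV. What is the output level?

5 dBV sits 6 dB over threshold.
The 6 dB excess becomes 1 dB after 6:1 reduction.
Output = -1 + 1 = 0 dBV; make-up adds 10 dB, giving 10 dBV.

10 dBV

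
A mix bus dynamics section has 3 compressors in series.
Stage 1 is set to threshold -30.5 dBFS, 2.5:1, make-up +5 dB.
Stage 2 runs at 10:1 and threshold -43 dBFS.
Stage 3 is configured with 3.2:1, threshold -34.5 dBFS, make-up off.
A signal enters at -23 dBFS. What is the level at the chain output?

Stage 1: -23 dBFS is 7.5 dB over -30.5 dBFS; at 2.5:1 that becomes 3 dB over, giving -27.5 dBFS; +5 dB make-up → -22.5 dBFS.
Stage 2: 20.5 dB above -43 dBFS, reduced 10:1 to 2.05 dB above → -40.95 dBFS.
Stage 3: below threshold (-40.95 ≤ -34.5); passes unchanged; output -40.95 dBFS.

-40.95 dBFS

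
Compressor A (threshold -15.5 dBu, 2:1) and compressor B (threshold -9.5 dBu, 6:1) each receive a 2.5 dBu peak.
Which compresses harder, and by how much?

A: overshoot 18 dB → output overshoot 9 dB → GR 9 dB.
B: overshoot 12 dB → output overshoot 2 dB → GR 10 dB.
B reduces 1 dB more.

B, by 1 dB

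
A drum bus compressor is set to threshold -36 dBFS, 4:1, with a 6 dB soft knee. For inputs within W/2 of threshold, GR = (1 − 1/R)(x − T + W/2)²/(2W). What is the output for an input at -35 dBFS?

-36 dBFS

x − T + W/2 = -35 − (-36) + 3 = 4.
GR = (1 − 1/4) × 4² / 12 = 0.75 × 16 / 12 = 1 dB.
Output = -35 − 1 = -36 dBFS.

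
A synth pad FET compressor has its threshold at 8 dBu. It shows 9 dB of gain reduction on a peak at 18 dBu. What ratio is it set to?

Input overshoot = 18 − 8 = 10 dB.
Output overshoot = 10 − 9 = 1 dB.
Ratio = input overshoot / output overshoot = 10 / 1 = 10.

10:1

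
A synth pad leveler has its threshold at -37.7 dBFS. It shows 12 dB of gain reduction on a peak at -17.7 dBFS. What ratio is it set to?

Input overshoot = -17.7 − (-37.7) = 20 dB.
Output overshoot = 20 − 12 = 8 dB.
Ratio = input overshoot / output overshoot = 20 / 8 = 2.5.

2.5:1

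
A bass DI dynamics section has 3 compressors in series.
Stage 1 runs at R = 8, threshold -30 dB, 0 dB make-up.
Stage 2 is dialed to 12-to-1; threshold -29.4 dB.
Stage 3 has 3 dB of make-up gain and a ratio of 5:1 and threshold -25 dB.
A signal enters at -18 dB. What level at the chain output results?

Stage 1: overshoot 12 dB → 12/8 = 1.5 dB → -28.5 dB.
Stage 2: 0.9 dB above -29.4 dB, reduced 12:1 to 0.075 dB above → -29.325 dB.
Stage 3: -29.325 dB is at or below the -25 dB threshold — no compression; make-up brings it to -26.325 dB.

-26.325 dB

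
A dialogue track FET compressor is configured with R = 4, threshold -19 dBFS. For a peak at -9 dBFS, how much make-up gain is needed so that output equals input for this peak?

7.5 dB

Overshoot 10 dB → 10/4 = 2.5 dB after compression, so the compressed level is -19 + 2.5 = -16.5 dBFS.
Make-up = target − compressed = -9 − (-16.5) = 7.5 dB.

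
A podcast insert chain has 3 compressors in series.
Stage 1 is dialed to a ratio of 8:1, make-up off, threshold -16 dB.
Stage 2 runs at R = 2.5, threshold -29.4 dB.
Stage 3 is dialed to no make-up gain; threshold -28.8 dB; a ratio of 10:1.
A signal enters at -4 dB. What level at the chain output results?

Stage 1: overshoot 12 dB → 12/8 = 1.5 dB → -14.5 dB.
Stage 2: overshoot 14.9 dB → 14.9/2.5 = 5.96 dB → -23.44 dB.
Stage 3: 5.36 dB above -28.8 dB, reduced 10:1 to 0.536 dB above → -28.264 dB.

-28.264 dB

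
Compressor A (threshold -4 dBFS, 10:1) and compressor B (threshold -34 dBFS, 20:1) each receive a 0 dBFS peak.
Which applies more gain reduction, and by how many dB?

B, by 28.7 dB

A: GR = 4 − 4/10 = 3.6 dB.
B: GR = 34 − 34/20 = 32.3 dB.
Difference: 28.7 dB in favour of B.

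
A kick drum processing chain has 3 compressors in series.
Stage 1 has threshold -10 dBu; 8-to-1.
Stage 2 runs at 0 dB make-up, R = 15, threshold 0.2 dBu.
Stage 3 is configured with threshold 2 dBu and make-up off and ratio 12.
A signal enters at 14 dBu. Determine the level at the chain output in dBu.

-7 dBu

Stage 1: 24 dB above -10 dBu, reduced 8:1 to 3 dB above → -7 dBu.
Stage 2: below threshold (-7 ≤ 0.2); passes unchanged; output -7 dBu.
Stage 3: -7 dBu ≤ 2 dBu, so stage 3 doesn't engage; output -7 dBu.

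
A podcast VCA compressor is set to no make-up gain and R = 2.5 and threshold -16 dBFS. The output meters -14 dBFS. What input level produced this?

-11 dBFS

That's 2 dB above the -16 dBFS threshold.
Before 2.5:1 compression the overshoot was 2 × 2.5 = 5 dB, so input = -16 + 5 = -11 dBFS.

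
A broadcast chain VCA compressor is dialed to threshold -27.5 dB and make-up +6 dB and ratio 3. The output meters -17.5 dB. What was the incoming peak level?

-15.5 dB

Before make-up, the level was -17.5 − 6 = -23.5 dB.
That's 4 dB above the -27.5 dB threshold.
Before 3:1 compression the overshoot was 4 × 3 = 12 dB, so input = -27.5 + 12 = -15.5 dB.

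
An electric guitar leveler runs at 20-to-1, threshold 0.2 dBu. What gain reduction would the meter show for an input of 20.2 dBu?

19 dB

Overshoot = 20.2 − 0.2 = 20 dB.
At 20:1, output sits 20/20 = 1 dB above threshold.
Gain reduction = 20 − 1 = 19 dB.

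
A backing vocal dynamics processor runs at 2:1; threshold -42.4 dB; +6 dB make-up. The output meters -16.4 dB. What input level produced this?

Stripping the +6 dB make-up gives -22.4 dB at the gain stage.
The compressed level sits -22.4 − (-42.4) = 20 dB over threshold.
Before 2:1 compression the overshoot was 20 × 2 = 40 dB, so input = -42.4 + 40 = -2.4 dB.

-2.4 dB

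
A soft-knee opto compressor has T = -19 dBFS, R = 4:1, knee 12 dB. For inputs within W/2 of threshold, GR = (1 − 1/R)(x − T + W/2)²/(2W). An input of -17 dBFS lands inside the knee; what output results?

-19 dBFS

x − T + W/2 = -17 − (-19) + 6 = 8.
GR = (1 − 1/4) × 8² / 24 = 0.75 × 64 / 24 = 2 dB.
Output = -17 − 2 = -19 dBFS.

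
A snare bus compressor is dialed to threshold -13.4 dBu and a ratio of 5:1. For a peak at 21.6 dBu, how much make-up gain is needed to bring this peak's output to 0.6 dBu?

The peak compresses to -13.4 + 35/5 = -6.4 dBu.
To reach 0.6 dBu requires 0.6 − (-6.4) = 7 dB of make-up.

7 dB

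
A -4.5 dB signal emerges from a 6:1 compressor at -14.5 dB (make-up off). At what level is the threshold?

-16.5 dB

Input is 12 dB above T (since output overshoot × R = input overshoot: (-14.5 − T)·6 = -4.5 − T gives T = -16.5 dB).
Check: -16.5 + (-4.5 − (-16.5))/6 = -16.5 + 2 = -14.5 dB. ✓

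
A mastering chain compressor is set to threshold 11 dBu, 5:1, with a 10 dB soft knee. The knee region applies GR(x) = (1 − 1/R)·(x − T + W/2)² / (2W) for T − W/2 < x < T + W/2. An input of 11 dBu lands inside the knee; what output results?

x − T + W/2 = 11 − 11 + 5 = 5.
GR = (1 − 1/5) × 5² / 20 = 0.8 × 25 / 20 = 1 dB.
Output = 11 − 1 = 10 dBu.

10 dBu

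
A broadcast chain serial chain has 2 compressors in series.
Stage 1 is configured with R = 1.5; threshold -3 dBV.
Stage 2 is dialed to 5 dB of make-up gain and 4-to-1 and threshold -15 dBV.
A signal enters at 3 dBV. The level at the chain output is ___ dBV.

-6 dBV

Stage 1: 3 dBV is 6 dB over -3 dBV; at 1.5:1 that becomes 4 dB over, giving 1 dBV.
Stage 2: 1 dBV is 16 dB over -15 dBV; at 4:1 that becomes 4 dB over, giving -11 dBV; +5 dB make-up → -6 dBV.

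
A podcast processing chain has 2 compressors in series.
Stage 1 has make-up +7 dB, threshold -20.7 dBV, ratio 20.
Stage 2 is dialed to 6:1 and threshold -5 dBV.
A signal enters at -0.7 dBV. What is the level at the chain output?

-12.7 dBV

Stage 1: -0.7 dBV is 20 dB over -20.7 dBV; at 20:1 that becomes 1 dB over, giving -19.7 dBV; +7 dB make-up → -12.7 dBV.
Stage 2: below threshold (-12.7 ≤ -5); passes unchanged; output -12.7 dBV.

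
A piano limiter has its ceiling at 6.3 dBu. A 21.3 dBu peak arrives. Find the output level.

6.3 dBu

A brickwall limiter is an ∞:1 compressor: any input above the ceiling is clamped to 6.3 dBu.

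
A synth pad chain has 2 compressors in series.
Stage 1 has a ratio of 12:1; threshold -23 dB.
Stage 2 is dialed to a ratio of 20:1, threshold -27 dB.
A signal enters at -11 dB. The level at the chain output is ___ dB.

-26.75 dB

Stage 1: overshoot 12 dB → 12/12 = 1 dB → -22 dB.
Stage 2: overshoot 5 dB → 5/20 = 0.25 dB → -26.75 dB.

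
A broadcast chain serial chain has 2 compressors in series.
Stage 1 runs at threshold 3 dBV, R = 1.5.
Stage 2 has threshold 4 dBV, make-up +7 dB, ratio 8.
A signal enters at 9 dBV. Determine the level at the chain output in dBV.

Stage 1: 9 dBV is 6 dB over 3 dBV; at 1.5:1 that becomes 4 dB over, giving 7 dBV.
Stage 2: overshoot 3 dB → 3/8 = 0.375 dB → 4.375 dBV; +7 dB make-up → 11.375 dBV.

11.375 dBV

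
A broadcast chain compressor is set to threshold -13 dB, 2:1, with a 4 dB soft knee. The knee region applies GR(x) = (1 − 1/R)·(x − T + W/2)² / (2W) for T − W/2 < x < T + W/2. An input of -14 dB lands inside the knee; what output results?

x − T + W/2 = -14 − (-13) + 2 = 1.
GR = (1 − 1/2) × 1² / 8 = 0.5 × 1 / 8 = 0.0625 dB.
Output = -14 − 0.0625 = -14.0625 dB.

-14.0625 dB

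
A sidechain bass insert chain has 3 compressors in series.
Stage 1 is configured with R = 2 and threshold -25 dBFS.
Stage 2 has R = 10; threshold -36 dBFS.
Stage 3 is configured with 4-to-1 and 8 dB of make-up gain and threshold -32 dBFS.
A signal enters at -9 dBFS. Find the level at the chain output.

-26.1 dBFS

Stage 1: overshoot 16 dB → 16/2 = 8 dB → -17 dBFS.
Stage 2: -17 dBFS is 19 dB over -36 dBFS; at 10:1 that becomes 1.9 dB over, giving -34.1 dBFS.
Stage 3: below threshold (-34.1 ≤ -32); passes unchanged; make-up brings it to -26.1 dBFS.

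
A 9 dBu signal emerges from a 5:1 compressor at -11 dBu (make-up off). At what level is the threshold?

Gain reduction = 9 − (-11) = 20 dB; output overshoot = GR / (R − 1) = 20 / 4 = 5 dB.
Threshold = output − output overshoot = -11 − 5 = -16 dBu.

-16 dBu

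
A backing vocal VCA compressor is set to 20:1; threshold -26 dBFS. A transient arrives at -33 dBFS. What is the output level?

-33 dBFS

-33 dBFS is 7 dB below the -26 dBFS threshold, so no gain reduction is applied.
Output = input = -33 dBFS.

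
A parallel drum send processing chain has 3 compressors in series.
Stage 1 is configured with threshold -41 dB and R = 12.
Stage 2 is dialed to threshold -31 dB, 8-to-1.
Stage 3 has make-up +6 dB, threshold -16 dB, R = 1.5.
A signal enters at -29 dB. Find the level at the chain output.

Stage 1: -29 dB is 12 dB over -41 dB; at 12:1 that becomes 1 dB over, giving -40 dB.
Stage 2: -40 dB ≤ -31 dB, so stage 2 doesn't engage; output -40 dB.
Stage 3: below threshold (-40 ≤ -16); passes unchanged; make-up brings it to -34 dB.

-34 dB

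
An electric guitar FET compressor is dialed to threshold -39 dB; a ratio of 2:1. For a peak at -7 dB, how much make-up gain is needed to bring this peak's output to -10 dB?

13 dB

Without make-up, output = threshold + overshoot/2 = -39 + 16 = -23 dB.
Gap to target: 13 dB.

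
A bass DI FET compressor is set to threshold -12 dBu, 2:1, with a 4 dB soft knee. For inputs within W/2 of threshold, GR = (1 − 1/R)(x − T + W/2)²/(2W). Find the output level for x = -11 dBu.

x − T + W/2 = -11 − (-12) + 2 = 3.
GR = (1 − 1/2) × 3² / 8 = 0.5 × 9 / 8 = 0.5625 dB.
Output = -11 − 0.5625 = -11.5625 dBu.

-11.5625 dBu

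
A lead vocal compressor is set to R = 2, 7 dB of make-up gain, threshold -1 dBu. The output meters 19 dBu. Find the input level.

25 dBu

Remove make-up: 19 − 7 = 12 dBu.
The compressed level sits 12 − (-1) = 13 dB over threshold.
Before 2:1 compression the overshoot was 13 × 2 = 26 dB, so input = -1 + 26 = 25 dBu.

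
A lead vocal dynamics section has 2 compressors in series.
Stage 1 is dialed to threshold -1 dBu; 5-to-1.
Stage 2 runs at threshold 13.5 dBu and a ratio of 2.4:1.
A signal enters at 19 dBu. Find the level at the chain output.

3 dBu

Stage 1: 19 dBu is 20 dB over -1 dBu; at 5:1 that becomes 4 dB over, giving 3 dBu.
Stage 2: below threshold (3 ≤ 13.5); passes unchanged; output 3 dBu.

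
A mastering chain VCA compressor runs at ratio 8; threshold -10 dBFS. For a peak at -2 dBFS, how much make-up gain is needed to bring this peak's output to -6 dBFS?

Without make-up, output = threshold + overshoot/8 = -10 + 1 = -9 dBFS.
Gap to target: 3 dB.

3 dB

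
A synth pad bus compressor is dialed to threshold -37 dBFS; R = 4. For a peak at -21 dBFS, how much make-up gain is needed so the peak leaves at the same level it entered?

12 dB

Overshoot 16 dB → 16/4 = 4 dB after compression, so the compressed level is -37 + 4 = -33 dBFS.
Make-up = target − compressed = -21 − (-33) = 12 dB.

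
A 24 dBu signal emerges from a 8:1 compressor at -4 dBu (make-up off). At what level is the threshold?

Gain reduction = 24 − (-4) = 28 dB; output overshoot = GR / (R − 1) = 28 / 7 = 4 dB.
Threshold = output − output overshoot = -4 − 4 = -8 dBu.

-8 dBu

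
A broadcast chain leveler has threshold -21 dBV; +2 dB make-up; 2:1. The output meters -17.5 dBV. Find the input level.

Stripping the +2 dB make-up gives -19.5 dBV at the gain stage.
The compressed level sits -19.5 − (-21) = 1.5 dB over threshold.
Input overshoot = R × output overshoot = 3 dB → input = -21 + 3 = -18 dBV.

-18 dBV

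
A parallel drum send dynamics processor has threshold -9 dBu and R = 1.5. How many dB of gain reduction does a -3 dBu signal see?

The signal is 6 dB above threshold.
At 1.5:1, output sits 6/1.5 = 4 dB above threshold.
So the signal is attenuated by 6 − 4 = 2 dB.

2 dB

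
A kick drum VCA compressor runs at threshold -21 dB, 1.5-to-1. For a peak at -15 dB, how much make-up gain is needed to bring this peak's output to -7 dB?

The peak compresses to -21 + 6/1.5 = -17 dB.
To reach -7 dB requires -7 − (-17) = 10 dB of make-up.

10 dB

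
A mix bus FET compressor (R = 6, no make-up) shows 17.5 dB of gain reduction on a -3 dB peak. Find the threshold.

Input is 21 dB above T (since output overshoot × R = input overshoot: (-20.5 − T)·6 = -3 − T gives T = -24 dB).
Check: -24 + (-3 − (-24))/6 = -24 + 3.5 = -20.5 dB. ✓

-24 dB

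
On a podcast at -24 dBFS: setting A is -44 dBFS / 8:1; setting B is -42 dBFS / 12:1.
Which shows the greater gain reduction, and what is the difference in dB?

A, by 1 dB

A: GR = 20 − 20/8 = 17.5 dB.
B: GR = 18 − 18/12 = 16.5 dB.
A applies 1 dB more gain reduction.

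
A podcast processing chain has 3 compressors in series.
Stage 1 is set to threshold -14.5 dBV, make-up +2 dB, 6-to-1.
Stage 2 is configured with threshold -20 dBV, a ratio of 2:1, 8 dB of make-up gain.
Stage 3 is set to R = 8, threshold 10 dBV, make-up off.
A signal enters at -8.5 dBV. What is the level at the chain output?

Stage 1: overshoot 6 dB → 6/6 = 1 dB → -13.5 dBV; +2 dB make-up → -11.5 dBV.
Stage 2: -11.5 dBV is 8.5 dB over -20 dBV; at 2:1 that becomes 4.25 dB over, giving -15.75 dBV; +8 dB make-up → -7.75 dBV.
Stage 3: -7.75 dBV ≤ 10 dBV, so stage 3 doesn't engage; output -7.75 dBV.

-7.75 dBV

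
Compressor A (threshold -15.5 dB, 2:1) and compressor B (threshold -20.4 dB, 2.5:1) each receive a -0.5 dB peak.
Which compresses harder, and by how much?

B, by 4.44 dB

A: GR = 15 − 15/2 = 7.5 dB.
B: GR = 19.9 − 19.9/2.5 = 11.94 dB.
B reduces 4.44 dB more.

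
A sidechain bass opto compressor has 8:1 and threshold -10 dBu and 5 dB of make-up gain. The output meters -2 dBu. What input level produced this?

Remove make-up: -2 − 5 = -7 dBu.
The compressed level sits -7 − (-10) = 3 dB over threshold.
Before 8:1 compression the overshoot was 3 × 8 = 24 dB, so input = -10 + 24 = 14 dBu.

14 dBu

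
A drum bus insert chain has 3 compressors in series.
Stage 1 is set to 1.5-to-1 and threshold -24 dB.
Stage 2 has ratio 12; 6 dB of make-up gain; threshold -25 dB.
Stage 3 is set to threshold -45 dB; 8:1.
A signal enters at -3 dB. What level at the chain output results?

Stage 1: overshoot 21 dB → 21/1.5 = 14 dB → -10 dB.
Stage 2: -10 dB is 15 dB over -25 dB; at 12:1 that becomes 1.25 dB over, giving -23.75 dB; +6 dB make-up → -17.75 dB.
Stage 3: overshoot 27.25 dB → 27.25/8 = 3.40625 dB → -41.59375 dB.

-41.59375 dB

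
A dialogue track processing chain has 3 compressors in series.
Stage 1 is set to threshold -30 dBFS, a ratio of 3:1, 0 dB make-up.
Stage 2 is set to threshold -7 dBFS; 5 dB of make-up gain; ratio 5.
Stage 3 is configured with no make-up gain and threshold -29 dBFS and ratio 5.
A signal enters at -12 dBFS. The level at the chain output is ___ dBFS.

-27 dBFS

Stage 1: overshoot 18 dB → 18/3 = 6 dB → -24 dBFS.
Stage 2: -24 dBFS is at or below the -7 dBFS threshold — no compression; make-up brings it to -19 dBFS.
Stage 3: overshoot 10 dB → 10/5 = 2 dB → -27 dBFS.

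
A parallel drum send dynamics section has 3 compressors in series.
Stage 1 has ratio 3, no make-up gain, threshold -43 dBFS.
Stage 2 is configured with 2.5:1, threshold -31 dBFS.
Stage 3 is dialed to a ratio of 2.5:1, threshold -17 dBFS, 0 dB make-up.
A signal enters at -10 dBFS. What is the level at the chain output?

Stage 1: -10 dBFS is 33 dB over -43 dBFS; at 3:1 that becomes 11 dB over, giving -32 dBFS.
Stage 2: below threshold (-32 ≤ -31); passes unchanged; output -32 dBFS.
Stage 3: below threshold (-32 ≤ -17); passes unchanged; output -32 dBFS.

-32 dBFS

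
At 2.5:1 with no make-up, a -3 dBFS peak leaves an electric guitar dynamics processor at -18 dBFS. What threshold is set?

Gain reduction = -3 − (-18) = 15 dB; output overshoot = GR / (R − 1) = 15 / 1.5 = 10 dB.
Threshold = output − output overshoot = -18 − 10 = -28 dBFS.

-28 dBFS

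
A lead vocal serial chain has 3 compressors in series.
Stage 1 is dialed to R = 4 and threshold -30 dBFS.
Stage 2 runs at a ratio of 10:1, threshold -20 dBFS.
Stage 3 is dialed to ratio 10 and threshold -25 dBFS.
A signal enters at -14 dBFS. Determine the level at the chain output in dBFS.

Stage 1: overshoot 16 dB → 16/4 = 4 dB → -26 dBFS.
Stage 2: -26 dBFS ≤ -20 dBFS, so stage 2 doesn't engage; output -26 dBFS.
Stage 3: -26 dBFS is at or below the -25 dBFS threshold — no compression; output -26 dBFS.

-26 dBFS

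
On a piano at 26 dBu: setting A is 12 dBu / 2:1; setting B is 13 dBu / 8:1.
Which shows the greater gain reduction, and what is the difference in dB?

B, by 4.375 dB

A: 14 dB over, compressed to 7 dB over, so 7 dB of GR.
B: 13 dB over, compressed to 1.625 dB over, so 11.375 dB of GR.
B applies 4.375 dB more gain reduction.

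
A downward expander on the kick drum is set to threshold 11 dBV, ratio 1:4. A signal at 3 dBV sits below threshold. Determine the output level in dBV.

-21 dBV

Undershoot = 11 − 3 = 8 dB.
At 1:4, that expands to 32 dB under threshold.
Output = 11 − 32 = -21 dBV.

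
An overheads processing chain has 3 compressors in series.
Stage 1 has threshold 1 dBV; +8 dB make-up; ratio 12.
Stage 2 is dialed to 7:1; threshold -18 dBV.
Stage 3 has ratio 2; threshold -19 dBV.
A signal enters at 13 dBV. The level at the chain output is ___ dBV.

Stage 1: 13 dBV is 12 dB over 1 dBV; at 12:1 that becomes 1 dB over, giving 2 dBV; +8 dB make-up → 10 dBV.
Stage 2: 10 dBV is 28 dB over -18 dBV; at 7:1 that becomes 4 dB over, giving -14 dBV.
Stage 3: 5 dB above -19 dBV, reduced 2:1 to 2.5 dB above → -16.5 dBV.

-16.5 dBV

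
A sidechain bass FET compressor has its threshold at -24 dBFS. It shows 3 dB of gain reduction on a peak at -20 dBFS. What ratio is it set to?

4:1

Input overshoot = -20 − (-24) = 4 dB.
Output overshoot = 4 − 3 = 1 dB.
Ratio = input overshoot / output overshoot = 4 / 1 = 4.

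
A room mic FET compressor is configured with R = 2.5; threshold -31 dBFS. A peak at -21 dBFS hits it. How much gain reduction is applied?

-21 dBFS exceeds the threshold by 10 dB.
After 2.5:1 compression the overshoot becomes 10/2.5 = 4 dB.
Gain reduction = 10 − 4 = 6 dB.

6 dB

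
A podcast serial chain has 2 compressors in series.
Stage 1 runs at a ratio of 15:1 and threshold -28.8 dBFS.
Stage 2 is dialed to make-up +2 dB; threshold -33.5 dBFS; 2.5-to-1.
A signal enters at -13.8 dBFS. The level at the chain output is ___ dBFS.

-29.22 dBFS

Stage 1: 15 dB above -28.8 dBFS, reduced 15:1 to 1 dB above → -27.8 dBFS.
Stage 2: 5.7 dB above -33.5 dBFS, reduced 2.5:1 to 2.28 dB above → -31.22 dBFS; +2 dB make-up → -29.22 dBFS.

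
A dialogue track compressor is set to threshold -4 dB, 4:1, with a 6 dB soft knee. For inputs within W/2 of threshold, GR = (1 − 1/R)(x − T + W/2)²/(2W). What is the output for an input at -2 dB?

x − T + W/2 = -2 − (-4) + 3 = 5.
GR = (1 − 1/4) × 5² / 12 = 0.75 × 25 / 12 = 1.5625 dB.
Output = -2 − 1.5625 = -3.5625 dB.

-3.5625 dB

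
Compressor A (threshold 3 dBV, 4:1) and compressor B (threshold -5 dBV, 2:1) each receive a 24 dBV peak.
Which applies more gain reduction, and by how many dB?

A, by 1.25 dB

A: 21 dB over, compressed to 5.25 dB over, so 15.75 dB of GR.
B: 29 dB over, compressed to 14.5 dB over, so 14.5 dB of GR.
Difference: 1.25 dB in favour of A.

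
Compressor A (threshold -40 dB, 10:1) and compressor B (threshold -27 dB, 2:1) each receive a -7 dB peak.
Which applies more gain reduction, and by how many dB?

A, by 19.7 dB

A: GR = 33 − 33/10 = 29.7 dB.
B: GR = 20 − 20/2 = 10 dB.
A applies 19.7 dB more gain reduction.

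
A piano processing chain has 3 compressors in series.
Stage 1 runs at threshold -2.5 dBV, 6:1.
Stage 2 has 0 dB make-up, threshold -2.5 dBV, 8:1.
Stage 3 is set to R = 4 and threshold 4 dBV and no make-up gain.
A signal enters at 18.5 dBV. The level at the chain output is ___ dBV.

Stage 1: overshoot 21 dB → 21/6 = 3.5 dB → 1 dBV.
Stage 2: 3.5 dB above -2.5 dBV, reduced 8:1 to 0.4375 dB above → -2.0625 dBV.
Stage 3: -2.0625 dBV is at or below the 4 dBV threshold — no compression; output -2.0625 dBV.

-2.0625 dBV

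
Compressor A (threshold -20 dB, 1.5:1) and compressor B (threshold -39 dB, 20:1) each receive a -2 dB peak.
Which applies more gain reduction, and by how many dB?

A: 18 dB over, compressed to 12 dB over, so 6 dB of GR.
B: 37 dB over, compressed to 1.85 dB over, so 35.15 dB of GR.
Difference: 29.15 dB in favour of B.

B, by 29.15 dB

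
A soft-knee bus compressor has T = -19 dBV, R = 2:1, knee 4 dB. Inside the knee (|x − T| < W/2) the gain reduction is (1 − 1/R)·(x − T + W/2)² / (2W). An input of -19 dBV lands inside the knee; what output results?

-19.25 dBV

x − T + W/2 = -19 − (-19) + 2 = 2.
GR = (1 − 1/2) × 2² / 8 = 0.5 × 4 / 8 = 0.25 dB.
Output = -19 − 0.25 = -19.25 dBV.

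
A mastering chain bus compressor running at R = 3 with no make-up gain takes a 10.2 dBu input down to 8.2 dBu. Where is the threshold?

7.2 dBu

Input is 3 dB above T (since output overshoot × R = input overshoot: (8.2 − T)·3 = 10.2 − T gives T = 7.2 dBu).
Check: 7.2 + (10.2 − 7.2)/3 = 7.2 + 1 = 8.2 dBu. ✓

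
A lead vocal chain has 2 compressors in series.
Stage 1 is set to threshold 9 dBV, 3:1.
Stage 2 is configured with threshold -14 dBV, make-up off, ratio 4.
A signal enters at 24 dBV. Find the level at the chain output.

Stage 1: 15 dB above 9 dBV, reduced 3:1 to 5 dB above → 14 dBV.
Stage 2: overshoot 28 dB → 28/4 = 7 dB → -7 dBV.

-7 dBV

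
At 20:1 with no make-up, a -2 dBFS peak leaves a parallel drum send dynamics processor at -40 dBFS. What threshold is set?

-42 dBFS

Gain reduction = -2 − (-40) = 38 dB; output overshoot = GR / (R − 1) = 38 / 19 = 2 dB.
Threshold = output − output overshoot = -40 − 2 = -42 dBFS.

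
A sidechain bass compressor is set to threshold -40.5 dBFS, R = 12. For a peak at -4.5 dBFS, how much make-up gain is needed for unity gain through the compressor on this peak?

Without make-up, output = threshold + overshoot/12 = -40.5 + 3 = -37.5 dBFS.
Gap to target: 33 dB.

33 dB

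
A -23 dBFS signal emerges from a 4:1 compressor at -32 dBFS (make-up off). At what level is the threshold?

Let T be the threshold. Output overshoot = (input overshoot)/R, so -32 − T = (-23 − T)/4.
4·(-32 − T) = -23 − T → 3·T = -128 − (-23) = -105.
T = -105/3 = -35 dBFS.

-35 dBFS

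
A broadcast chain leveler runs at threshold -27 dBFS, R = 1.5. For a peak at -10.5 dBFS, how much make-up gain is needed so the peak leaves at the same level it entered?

5.5 dB

Without make-up, output = threshold + overshoot/1.5 = -27 + 11 = -16 dBFS.
Gap to target: 5.5 dB.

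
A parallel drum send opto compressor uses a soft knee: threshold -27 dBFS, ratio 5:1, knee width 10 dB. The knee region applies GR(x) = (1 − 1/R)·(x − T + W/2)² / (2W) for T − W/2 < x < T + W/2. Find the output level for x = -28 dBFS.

-28.64 dBFS

x − T + W/2 = -28 − (-27) + 5 = 4.
GR = (1 − 1/5) × 4² / 20 = 0.8 × 16 / 20 = 0.64 dB.
Output = -28 − 0.64 = -28.64 dBFS.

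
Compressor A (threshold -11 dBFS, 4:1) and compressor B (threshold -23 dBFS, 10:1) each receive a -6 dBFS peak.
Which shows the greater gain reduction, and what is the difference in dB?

A: overshoot 5 dB → output overshoot 1.25 dB → GR 3.75 dB.
B: overshoot 17 dB → output overshoot 1.7 dB → GR 15.3 dB.
B reduces 11.55 dB more.

B, by 11.55 dB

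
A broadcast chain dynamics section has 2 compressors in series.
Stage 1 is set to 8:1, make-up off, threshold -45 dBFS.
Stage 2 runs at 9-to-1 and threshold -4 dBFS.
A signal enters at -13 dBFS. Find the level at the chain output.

Stage 1: -13 dBFS is 32 dB over -45 dBFS; at 8:1 that becomes 4 dB over, giving -41 dBFS.
Stage 2: -41 dBFS is at or below the -4 dBFS threshold — no compression; output -41 dBFS.

-41 dBFS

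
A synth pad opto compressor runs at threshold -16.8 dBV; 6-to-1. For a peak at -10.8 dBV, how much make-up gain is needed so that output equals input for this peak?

Overshoot 6 dB → 6/6 = 1 dB after compression, so the compressed level is -16.8 + 1 = -15.8 dBV.
Make-up = target − compressed = -10.8 − (-15.8) = 5 dB.

5 dB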